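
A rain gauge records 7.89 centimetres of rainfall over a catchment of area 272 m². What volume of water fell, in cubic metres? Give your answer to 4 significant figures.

Depth: 7.89 cm × 10 = 78.9 mm.
1 mm over 1 m² is 1 L, so volume = 78.9 × 272 = 21460.8 L = 21.46 m³.

21.46 cubic metres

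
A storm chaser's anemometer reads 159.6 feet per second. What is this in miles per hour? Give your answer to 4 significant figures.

108.8 mph

1 ft/s = 0.681818 mph, so 159.6 × 0.681818 = 108.8 mph.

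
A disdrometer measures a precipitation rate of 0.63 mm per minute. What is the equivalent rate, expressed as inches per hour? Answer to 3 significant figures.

0.63 mm/minute × 0.0393701 in/mm × 60 minute/hour = 1.49 in/hour.

1.49 in/hour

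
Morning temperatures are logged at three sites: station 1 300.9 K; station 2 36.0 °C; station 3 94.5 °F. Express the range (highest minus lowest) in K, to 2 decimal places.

8.25 K

station 1: 300.9 K = 27.750 °C.
station 3: 94.5 °F = 34.722 °C.
Spread: 36.000 − 27.750 = 8.250 °C.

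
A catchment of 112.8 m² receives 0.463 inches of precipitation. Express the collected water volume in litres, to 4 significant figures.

Depth: 0.463 in × 25.4 = 11.7602 mm.
1 mm over 1 m² is 1 L, so volume = 11.7602 × 112.8 = 1326.5506 L ≈ 1327 L.

1327 litres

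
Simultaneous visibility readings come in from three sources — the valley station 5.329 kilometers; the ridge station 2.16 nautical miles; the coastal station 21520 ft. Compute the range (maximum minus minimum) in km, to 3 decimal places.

the ridge station: 2.16 nmi = 4.00032 km.
the coastal station: 21520 ft = 6.55930 km.
Spread: 6.55930 − 4.00032 = 2.559 km.

2.559 km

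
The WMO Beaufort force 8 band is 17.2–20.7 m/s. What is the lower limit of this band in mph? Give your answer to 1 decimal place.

38.5 mph

17.2–20.7 m/s × 2.237 = 38.5–46.3 mph.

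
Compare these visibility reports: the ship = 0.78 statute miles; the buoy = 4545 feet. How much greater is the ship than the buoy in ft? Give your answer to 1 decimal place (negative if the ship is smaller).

-426.6 ft

the ship: 0.78 SM = 4118.400 ft.
Difference: 4118.400 − 4545.000 = -426.6 ft.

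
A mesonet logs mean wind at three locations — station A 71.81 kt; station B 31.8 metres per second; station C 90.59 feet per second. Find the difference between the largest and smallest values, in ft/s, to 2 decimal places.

station A: 71.81 kt = 121.2016 ft/s.
station B: 31.8 m/s = 104.3307 ft/s.
Spread: 121.2016 − 90.5900 = 30.61 ft/s.

30.61 ft/s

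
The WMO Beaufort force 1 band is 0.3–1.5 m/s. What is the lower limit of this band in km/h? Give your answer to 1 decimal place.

0.3–1.5 m/s × 3.6 = 1.1–5.4 km/h.

1.1 km/h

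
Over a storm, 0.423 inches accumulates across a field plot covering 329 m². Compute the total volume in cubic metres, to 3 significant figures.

3.53 cubic metres

Depth: 0.423 in × 25.4 = 10.7442 mm.
1 mm over 1 m² is 1 L, so volume = 10.7442 × 329 = 3534.8418 L = 3.53 m³.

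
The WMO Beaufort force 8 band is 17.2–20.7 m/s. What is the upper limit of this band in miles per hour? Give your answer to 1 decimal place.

46.3 mph

17.2–20.7 m/s × 2.237 = 38.5–46.3 mph.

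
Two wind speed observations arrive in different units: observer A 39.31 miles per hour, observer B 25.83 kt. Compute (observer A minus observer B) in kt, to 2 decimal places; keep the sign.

observer A: 39.31 mph = 34.1595 kt.
Difference: 34.1595 − 25.8300 = 8.33 kt.

8.33 kt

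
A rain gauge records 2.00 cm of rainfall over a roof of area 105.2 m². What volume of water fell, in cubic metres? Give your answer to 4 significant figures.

2.104 cubic metres

Depth: 2.00 cm × 10 = 20 mm.
1 mm over 1 m² is 1 L, so volume = 20 × 105.2 = 2104 L = 2.104 m³.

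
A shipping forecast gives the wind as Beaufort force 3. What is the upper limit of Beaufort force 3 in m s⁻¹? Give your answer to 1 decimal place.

Beaufort 3 (gentle breeze) spans 3.4–5.4 m/s.

5.4 m/s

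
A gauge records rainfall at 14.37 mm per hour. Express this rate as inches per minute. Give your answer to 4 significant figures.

0.009429 in/minute

14.37 mm/hour × 0.0393701 in/mm × 0.0166667 hour/minute = 0.009429 in/minute.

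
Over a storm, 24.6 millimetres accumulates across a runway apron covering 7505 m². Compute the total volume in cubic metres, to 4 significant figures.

1 mm over 1 m² is 1 L, so volume = 24.6 × 7505 = 184623 L = 184.6 m³.

184.6 cubic metres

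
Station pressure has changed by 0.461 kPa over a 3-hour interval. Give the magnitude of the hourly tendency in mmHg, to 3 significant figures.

0.461 kPa / 3 h × 7.50062 mmHg/kPa = 1.15 mmHg/h.

1.15 mmHg per hour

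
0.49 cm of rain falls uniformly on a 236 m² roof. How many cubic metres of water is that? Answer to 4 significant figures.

1.156 cubic metres

Depth: 0.49 cm × 10 = 4.9 mm.
1 mm over 1 m² is 1 L, so volume = 4.9 × 236 = 1156.4 L = 1.156 m³.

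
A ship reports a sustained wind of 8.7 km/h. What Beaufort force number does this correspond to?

Beaufort force 2

8.7 km/h = 2.4 m/s, which is Beaufort 2 (light breeze, 1.6–3.3 m/s).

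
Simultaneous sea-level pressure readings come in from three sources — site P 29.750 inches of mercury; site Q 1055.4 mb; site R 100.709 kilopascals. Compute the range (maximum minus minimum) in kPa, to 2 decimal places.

4.83 kPa

site P: 29.750 inHg = 100.7451 kPa.
site Q: 1055.4 mb = 105.5400 kPa.
Spread: 105.5400 − 100.7090 = 4.83 kPa.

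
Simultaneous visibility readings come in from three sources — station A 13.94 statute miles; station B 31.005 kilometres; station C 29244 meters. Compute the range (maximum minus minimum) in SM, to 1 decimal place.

5.3 SM

station B: 31.005 km = 19.266 SM.
station C: 29244 m = 18.171 SM.
Spread: 19.266 − 13.940 = 5.3 SM.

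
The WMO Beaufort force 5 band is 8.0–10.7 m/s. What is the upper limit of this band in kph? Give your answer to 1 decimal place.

38.5 km/h

8.0–10.7 m/s × 3.6 = 28.8–38.5 km/h.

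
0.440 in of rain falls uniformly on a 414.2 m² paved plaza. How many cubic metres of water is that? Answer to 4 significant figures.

4.629 cubic metres

Depth: 0.440 in × 25.4 = 11.176 mm.
1 mm over 1 m² is 1 L, so volume = 11.176 × 414.2 = 4629.0992 L = 4.629 m³.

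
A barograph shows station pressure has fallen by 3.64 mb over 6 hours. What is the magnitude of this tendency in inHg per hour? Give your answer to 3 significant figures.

3.64 mb / 6 h × 0.02953 inHg/mb = 0.0179 inHg/h.

0.0179 inHg per hour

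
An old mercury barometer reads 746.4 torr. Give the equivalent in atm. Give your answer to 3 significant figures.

0.982 atm

1 mmHg = 0.00131579 atm, so 746.4 × 0.00131579 = 0.982 atm.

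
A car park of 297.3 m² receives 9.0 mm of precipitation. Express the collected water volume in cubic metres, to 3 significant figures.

1 mm over 1 m² is 1 L, so volume = 9 × 297.3 = 2675.7 L = 2.68 m³.

2.68 cubic metres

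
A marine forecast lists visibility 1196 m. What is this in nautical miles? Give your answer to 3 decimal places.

1 m = 0.000539957 nmi, so 1196 × 0.000539957 = 0.646 nmi.

0.646 nmi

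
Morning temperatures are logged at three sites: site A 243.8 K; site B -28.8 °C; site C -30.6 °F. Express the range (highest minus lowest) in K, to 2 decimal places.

site A: 243.8 K = -29.350 °C.
site C: -30.6 °F = -34.778 °C.
Spread: (-28.800) − (-34.778) = 5.978 °C.

5.98 K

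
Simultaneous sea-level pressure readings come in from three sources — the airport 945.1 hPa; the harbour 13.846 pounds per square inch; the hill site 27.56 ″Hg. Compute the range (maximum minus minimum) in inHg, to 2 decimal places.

the airport: 945.1 hPa = 27.9088 inHg.
the harbour: 13.846 psi = 28.1907 inHg.
Spread: 28.1907 − 27.5600 = 0.63 inHg.

0.63 inHg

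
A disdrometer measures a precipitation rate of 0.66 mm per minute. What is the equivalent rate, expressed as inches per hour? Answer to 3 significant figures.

0.66 mm/minute × 0.0393701 in/mm × 60 minute/hour = 1.56 in/hour.

1.56 in/hour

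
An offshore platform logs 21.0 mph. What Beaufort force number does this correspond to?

21.0 mph = 9.4 m/s, which is Beaufort 5 (fresh breeze, 8.0–10.7 m/s).

Beaufort force 5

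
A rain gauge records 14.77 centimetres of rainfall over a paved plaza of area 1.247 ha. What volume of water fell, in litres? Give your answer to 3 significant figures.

Depth: 14.77 cm × 10 = 147.7 mm.
Area: 1.247 ha = 12470 m².
1 mm over 1 m² is 1 L, so volume = 147.7 × 12470 = 1841819 L ≈ 1840000 L.

1840000 litres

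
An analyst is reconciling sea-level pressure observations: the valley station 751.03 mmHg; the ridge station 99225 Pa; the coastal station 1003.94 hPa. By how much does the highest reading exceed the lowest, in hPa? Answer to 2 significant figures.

12 hPa

the valley station: 751.03 mmHg = 1001.29 hPa.
the ridge station: 99225 Pa = 992.25 hPa.
Spread: 1003.94 − 992.25 = 12 hPa.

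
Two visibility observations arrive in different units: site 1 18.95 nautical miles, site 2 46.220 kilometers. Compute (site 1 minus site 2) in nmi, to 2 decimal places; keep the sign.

site 2: 46.220 km = 24.9568 nmi.
Difference: 18.9500 − 24.9568 = -6.01 nmi.

-6.01 nmi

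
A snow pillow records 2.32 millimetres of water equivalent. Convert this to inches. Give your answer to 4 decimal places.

0.0913 in

1 mm = 0.0393701 in, so 2.32 × 0.0393701 = 0.0913 in.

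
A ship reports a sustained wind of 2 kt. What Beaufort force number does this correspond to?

2 kt lies in the Beaufort 1 band (light air, 1–3 kt).

Beaufort force 1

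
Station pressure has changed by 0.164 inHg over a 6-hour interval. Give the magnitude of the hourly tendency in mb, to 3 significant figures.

0.164 inHg / 6 h × 33.8639 mb/inHg = 0.926 mb/h.

0.926 mb per hour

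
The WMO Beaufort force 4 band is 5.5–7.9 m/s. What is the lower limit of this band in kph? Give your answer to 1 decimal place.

19.8 km/h

5.5–7.9 m/s × 3.6 = 19.8–28.4 km/h.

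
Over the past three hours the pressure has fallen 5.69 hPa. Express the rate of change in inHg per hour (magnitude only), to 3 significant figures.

5.69 hPa / 3 h × 0.02953 inHg/hPa = 0.0560 inHg/h.

0.0560 inHg per hour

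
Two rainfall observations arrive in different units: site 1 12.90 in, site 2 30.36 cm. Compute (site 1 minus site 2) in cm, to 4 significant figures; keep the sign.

2.406 cm

site 1: 12.90 in = 32.76600 cm.
Difference: 32.76600 − 30.36000 = 2.406 cm.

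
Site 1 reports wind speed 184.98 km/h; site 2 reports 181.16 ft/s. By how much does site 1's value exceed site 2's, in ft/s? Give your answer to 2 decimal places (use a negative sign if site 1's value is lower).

site 1: 184.98 km/h = 168.5805 ft/s.
Difference: 168.5805 − 181.1600 = -12.58 ft/s.

-12.58 ft/s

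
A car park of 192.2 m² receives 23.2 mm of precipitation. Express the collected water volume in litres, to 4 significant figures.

4459 litres

1 mm over 1 m² is 1 L, so volume = 23.2 × 192.2 = 4459.04 L ≈ 4459 L.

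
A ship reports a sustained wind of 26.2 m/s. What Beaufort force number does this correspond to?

26.2 m/s lies in the Beaufort 10 band (storm, 24.5–28.4 m/s).

Beaufort force 10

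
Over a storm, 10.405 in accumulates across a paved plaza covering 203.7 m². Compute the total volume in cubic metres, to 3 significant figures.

Depth: 10.405 in × 25.4 = 264.287 mm.
1 mm over 1 m² is 1 L, so volume = 264.287 × 203.7 = 53835.262 L = 53.8 m³.

53.8 cubic metres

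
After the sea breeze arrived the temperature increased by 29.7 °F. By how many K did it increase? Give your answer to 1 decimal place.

Converting a difference, only the 9/5 scale factor applies: ΔK = 29.7 × 0.5556 = 16.5 K.

16.5 K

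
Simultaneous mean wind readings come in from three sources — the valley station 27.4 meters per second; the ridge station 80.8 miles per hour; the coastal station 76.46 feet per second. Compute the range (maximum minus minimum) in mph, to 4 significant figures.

28.67 mph

the valley station: 27.4 m/s = 61.2921 mph.
the coastal station: 76.46 ft/s = 52.1318 mph.
Spread: 80.8000 − 52.1318 = 28.67 mph.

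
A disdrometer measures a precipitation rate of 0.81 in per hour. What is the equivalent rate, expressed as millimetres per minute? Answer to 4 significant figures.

0.3429 mm/minute

0.81 in/hour × 25.4 mm/in × 0.0166667 hour/minute = 0.3429 mm/minute.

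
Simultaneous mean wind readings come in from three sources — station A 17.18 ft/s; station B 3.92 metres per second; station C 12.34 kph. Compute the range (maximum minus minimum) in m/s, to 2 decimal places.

station A: 17.18 ft/s = 5.2365 m/s.
station C: 12.34 km/h = 3.4278 m/s.
Spread: 5.2365 − 3.4278 = 1.81 m/s.

1.81 m/s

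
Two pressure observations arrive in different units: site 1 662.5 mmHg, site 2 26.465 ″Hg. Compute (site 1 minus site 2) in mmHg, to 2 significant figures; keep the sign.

-9.7 mmHg

site 2: 26.465 inHg = 672.211 mmHg.
Difference: 662.500 − 672.211 = -9.7 mmHg.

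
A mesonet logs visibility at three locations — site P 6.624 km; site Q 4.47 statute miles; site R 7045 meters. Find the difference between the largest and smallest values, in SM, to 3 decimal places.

site P: 6.624 km = 4.11596 SM.
site R: 7045 m = 4.37756 SM.
Spread: 4.47000 − 4.11596 = 0.354 SM.

0.354 SM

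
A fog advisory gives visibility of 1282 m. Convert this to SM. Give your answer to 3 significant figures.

0.797 SM

1 m = 0.000621371 SM, so 1282 × 0.000621371 = 0.797 SM.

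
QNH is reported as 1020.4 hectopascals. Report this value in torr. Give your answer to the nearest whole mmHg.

765 mmHg

1 hPa = 0.750062 mmHg, so 1020.4 × 0.750062 = 765 mmHg.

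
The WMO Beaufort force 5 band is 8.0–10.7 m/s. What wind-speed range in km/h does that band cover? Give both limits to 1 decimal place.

8.0–10.7 m/s × 3.6 = 28.8–38.5 km/h.

28.8 to 38.5 km/h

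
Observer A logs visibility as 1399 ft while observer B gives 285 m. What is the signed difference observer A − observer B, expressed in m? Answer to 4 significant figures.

141.4 m

observer A: 1399 ft = 426.415 m.
Difference: 426.415 − 285.000 = 141.4 m.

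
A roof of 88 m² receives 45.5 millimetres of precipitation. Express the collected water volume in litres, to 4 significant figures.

1 mm over 1 m² is 1 L, so volume = 45.5 × 88 = 4004 L.

4004 litres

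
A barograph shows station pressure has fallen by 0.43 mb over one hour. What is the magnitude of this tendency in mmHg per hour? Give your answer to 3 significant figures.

0.323 mmHg per hour

0.43 mb / 1 h × 0.750062 mmHg/mb = 0.323 mmHg/h.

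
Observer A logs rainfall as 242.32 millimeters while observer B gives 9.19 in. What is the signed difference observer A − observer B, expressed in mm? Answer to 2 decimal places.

8.89 mm

observer B: 9.19 in = 233.4260 mm.
Difference: 242.3200 − 233.4260 = 8.89 mm.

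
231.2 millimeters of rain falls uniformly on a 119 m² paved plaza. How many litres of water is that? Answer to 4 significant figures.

27510 litres

1 mm over 1 m² is 1 L, so volume = 231.2 × 119 = 27512.8 L ≈ 27510 L.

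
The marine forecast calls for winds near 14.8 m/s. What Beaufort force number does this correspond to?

14.8 m/s lies in the Beaufort 7 band (near gale, 13.9–17.1 m/s).

Beaufort force 7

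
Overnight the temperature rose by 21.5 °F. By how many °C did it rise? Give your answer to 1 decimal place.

Converting a difference, only the 9/5 scale factor applies: Δ°C = 21.5 × 0.5556 = 11.9 °C.

11.9 °C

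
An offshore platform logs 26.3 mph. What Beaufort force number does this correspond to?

Beaufort force 6

26.3 mph = 11.8 m/s, which is Beaufort 6 (strong breeze, 10.8–13.8 m/s).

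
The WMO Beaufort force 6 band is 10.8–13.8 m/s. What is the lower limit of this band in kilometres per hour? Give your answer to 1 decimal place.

10.8–13.8 m/s × 3.6 = 38.9–49.7 km/h.

38.9 km/h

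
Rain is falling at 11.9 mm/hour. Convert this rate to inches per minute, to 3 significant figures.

0.00781 in/minute

11.9 mm/hour × 0.0393701 in/mm × 0.0166667 hour/minute = 0.00781 in/minute.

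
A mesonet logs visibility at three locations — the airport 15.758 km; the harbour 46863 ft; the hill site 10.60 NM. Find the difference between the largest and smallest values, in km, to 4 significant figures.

5.347 km

the harbour: 46863 ft = 14.28384 km.
the hill site: 10.60 nmi = 19.63120 km.
Spread: 19.63120 − 14.28384 = 5.347 km.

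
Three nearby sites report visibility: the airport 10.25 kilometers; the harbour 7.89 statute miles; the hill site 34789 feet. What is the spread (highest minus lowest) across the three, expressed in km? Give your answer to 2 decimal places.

2.45 km

the harbour: 7.89 SM = 12.6977 km.
the hill site: 34789 ft = 10.6037 km.
Spread: 12.6977 − 10.2500 = 2.45 km.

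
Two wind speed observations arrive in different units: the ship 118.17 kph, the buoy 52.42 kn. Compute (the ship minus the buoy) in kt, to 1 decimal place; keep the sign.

11.4 kt

the ship: 118.17 km/h = 63.807 kt.
Difference: 63.807 − 52.420 = 11.4 kt.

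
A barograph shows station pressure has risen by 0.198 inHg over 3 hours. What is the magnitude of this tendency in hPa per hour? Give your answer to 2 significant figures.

2.2 hPa per hour

0.198 inHg / 3 h × 33.8639 hPa/inHg = 2.2 hPa/h.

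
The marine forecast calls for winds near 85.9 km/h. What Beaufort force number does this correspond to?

85.9 km/h = 23.9 m/s, which is Beaufort 9 (strong gale, 20.8–24.4 m/s).

Beaufort force 9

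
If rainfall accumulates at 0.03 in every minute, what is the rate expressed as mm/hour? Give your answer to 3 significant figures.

45.7 mm/hour

0.03 in/minute × 25.4 mm/in × 60 minute/hour = 45.7 mm/hour.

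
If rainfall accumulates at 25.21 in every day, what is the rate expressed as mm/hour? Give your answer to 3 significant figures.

25.21 in/day × 25.4 mm/in × 0.0416667 day/hour = 26.7 mm/hour.

26.7 mm/hour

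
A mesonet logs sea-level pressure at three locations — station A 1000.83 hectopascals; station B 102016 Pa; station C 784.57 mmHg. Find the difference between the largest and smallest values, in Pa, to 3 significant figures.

4520 Pa

station A: 1000.83 hPa = 100083.00 Pa.
station C: 784.57 mmHg = 104600.75 Pa.
Spread: 104600.75 − 100083.00 = 4520 Pa.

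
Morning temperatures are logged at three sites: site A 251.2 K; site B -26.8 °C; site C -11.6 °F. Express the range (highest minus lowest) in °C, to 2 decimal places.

4.85 °C

site A: 251.2 K = -21.950 °C.
site C: -11.6 °F = -24.222 °C.
Spread: (-21.950) − (-26.800) = 4.850 °C.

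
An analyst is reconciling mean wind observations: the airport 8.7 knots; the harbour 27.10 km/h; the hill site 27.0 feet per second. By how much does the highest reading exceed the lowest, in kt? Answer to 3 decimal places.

7.297 kt

the harbour: 27.10 km/h = 14.63283 kt.
the hill site: 27.0 ft/s = 15.99706 kt.
Spread: 15.99706 − 8.70000 = 7.297 kt.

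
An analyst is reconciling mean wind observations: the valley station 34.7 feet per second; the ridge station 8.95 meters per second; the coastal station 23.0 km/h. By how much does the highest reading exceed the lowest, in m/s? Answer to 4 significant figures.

4.188 m/s

the valley station: 34.7 ft/s = 10.57656 m/s.
the coastal station: 23.0 km/h = 6.38889 m/s.
Spread: 10.57656 − 6.38889 = 4.188 m/s.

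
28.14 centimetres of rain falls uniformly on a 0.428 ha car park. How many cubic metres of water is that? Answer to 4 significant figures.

Depth: 28.14 cm × 10 = 281.4 mm.
Area: 0.428 ha = 4280 m².
1 mm over 1 m² is 1 L, so volume = 281.4 × 4280 = 1204392 L = 1204 m³.

1204 cubic metres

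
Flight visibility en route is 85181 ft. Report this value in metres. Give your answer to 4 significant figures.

25960 m

1 ft = 0.3048 m, so 85181 × 0.3048 = 25960 m.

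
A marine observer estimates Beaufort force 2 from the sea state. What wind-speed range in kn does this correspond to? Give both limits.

Beaufort 2 (light breeze) spans 4–6 knots.

4 to 6 kt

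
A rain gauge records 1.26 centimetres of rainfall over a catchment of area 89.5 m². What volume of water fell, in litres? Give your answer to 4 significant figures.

Depth: 1.26 cm × 10 = 12.6 mm.
1 mm over 1 m² is 1 L, so volume = 12.6 × 89.5 = 1127.7 L ≈ 1128 L.

1128 litres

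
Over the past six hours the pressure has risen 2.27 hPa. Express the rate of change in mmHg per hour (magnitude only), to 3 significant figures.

0.284 mmHg per hour

2.27 hPa / 6 h × 0.750062 mmHg/hPa = 0.284 mmHg/h.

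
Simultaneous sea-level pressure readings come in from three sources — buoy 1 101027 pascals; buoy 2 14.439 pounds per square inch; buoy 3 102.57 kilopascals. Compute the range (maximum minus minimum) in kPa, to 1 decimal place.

buoy 1: 101027 Pa = 101.027 kPa.
buoy 2: 14.439 psi = 99.553 kPa.
Spread: 102.570 − 99.553 = 3.0 kPa.

3.0 kPa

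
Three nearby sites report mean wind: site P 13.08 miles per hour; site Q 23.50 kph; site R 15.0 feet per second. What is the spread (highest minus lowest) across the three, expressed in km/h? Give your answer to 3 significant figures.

7.04 km/h

site P: 13.08 mph = 21.0502 km/h.
site R: 15.0 ft/s = 16.4592 km/h.
Spread: 23.5000 − 16.4592 = 7.04 km/h.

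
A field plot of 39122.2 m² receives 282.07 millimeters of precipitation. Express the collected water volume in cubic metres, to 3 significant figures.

1 mm over 1 m² is 1 L, so volume = 282.07 × 39122.2 = 11035199 L = 11000 m³.

11000 cubic metres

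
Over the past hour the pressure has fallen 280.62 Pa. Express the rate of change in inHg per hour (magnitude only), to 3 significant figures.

280.62 Pa / 1 h × 0.0002953 inHg/Pa = 0.0829 inHg/h.

0.0829 inHg per hour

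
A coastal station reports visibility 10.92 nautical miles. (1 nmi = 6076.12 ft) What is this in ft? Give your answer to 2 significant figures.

66000 ft

1 nmi = 6076.12 ft, so 10.92 × 6076.12 = 66000 ft.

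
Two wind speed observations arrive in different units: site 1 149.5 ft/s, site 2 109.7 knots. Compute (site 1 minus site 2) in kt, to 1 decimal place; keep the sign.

-21.1 kt

site 1: 149.5 ft/s = 88.576 kt.
Difference: 88.576 − 109.700 = -21.1 kt.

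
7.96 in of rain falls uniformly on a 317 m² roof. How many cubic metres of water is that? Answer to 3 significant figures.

Depth: 7.96 in × 25.4 = 202.184 mm.
1 mm over 1 m² is 1 L, so volume = 202.184 × 317 = 64092.328 L = 64.1 m³.

64.1 cubic metres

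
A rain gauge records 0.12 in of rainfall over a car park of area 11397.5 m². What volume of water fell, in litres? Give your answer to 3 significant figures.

34700 litres

Depth: 0.12 in × 25.4 = 3.048 mm.
1 mm over 1 m² is 1 L, so volume = 3.048 × 11397.5 = 34739.58 L ≈ 34700 L.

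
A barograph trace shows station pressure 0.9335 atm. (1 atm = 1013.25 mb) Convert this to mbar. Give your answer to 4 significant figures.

1 atm = 1013.25 mb, so 0.9335 × 1013.25 = 945.9 mb.

945.9 mb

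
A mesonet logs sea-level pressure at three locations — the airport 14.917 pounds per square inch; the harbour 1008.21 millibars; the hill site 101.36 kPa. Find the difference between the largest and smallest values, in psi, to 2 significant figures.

the harbour: 1008.21 mb = 14.6228 psi.
the hill site: 101.36 kPa = 14.7010 psi.
Spread: 14.9170 − 14.6228 = 0.29 psi.

0.29 psi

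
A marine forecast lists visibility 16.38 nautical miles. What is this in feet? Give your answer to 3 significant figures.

1 nmi = 6076.12 ft, so 16.38 × 6076.12 = 99500 ft.

99500 ft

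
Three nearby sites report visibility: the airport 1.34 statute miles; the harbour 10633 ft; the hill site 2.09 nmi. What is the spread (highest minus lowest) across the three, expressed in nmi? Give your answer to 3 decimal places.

0.926 nmi

the airport: 1.34 SM = 1.16443 nmi.
the harbour: 10633 ft = 1.74997 nmi.
Spread: 2.09000 − 1.16443 = 0.926 nmi.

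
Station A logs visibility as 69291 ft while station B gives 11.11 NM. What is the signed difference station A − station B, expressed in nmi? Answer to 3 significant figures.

0.294 nmi

station A: 69291 ft = 11.40383 nmi.
Difference: 11.40383 − 11.11000 = 0.294 nmi.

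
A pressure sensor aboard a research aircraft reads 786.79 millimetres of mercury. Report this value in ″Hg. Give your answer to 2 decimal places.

30.98 inHg

1 mmHg = 0.0393701 inHg, so 786.79 × 0.0393701 = 30.98 inHg.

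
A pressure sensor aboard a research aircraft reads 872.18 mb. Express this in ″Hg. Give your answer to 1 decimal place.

1 mb = 0.02953 inHg, so 872.18 × 0.02953 = 25.8 inHg.

25.8 inHg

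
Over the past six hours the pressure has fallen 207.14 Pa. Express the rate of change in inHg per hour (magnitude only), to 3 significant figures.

207.14 Pa / 6 h × 0.0002953 inHg/Pa = 0.0102 inHg/h.

0.0102 inHg per hour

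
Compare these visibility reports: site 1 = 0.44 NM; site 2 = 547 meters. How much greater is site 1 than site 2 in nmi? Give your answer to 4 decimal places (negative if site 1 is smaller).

site 2: 547 m = 0.295356 nmi.
Difference: 0.440000 − 0.295356 = 0.1446 nmi.

0.1446 nmi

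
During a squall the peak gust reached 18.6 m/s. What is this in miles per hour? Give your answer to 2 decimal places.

41.61 mph

1 m/s = 2.23694 mph, so 18.6 × 2.23694 = 41.61 mph.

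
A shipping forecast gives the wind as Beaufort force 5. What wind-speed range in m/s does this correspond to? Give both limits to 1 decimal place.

8.0 to 10.7 m/s

Beaufort 5 (fresh breeze) spans 8.0–10.7 m/s.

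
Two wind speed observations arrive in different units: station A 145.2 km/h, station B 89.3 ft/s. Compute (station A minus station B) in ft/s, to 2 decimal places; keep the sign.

station A: 145.2 km/h = 132.3272 ft/s.
Difference: 132.3272 − 89.3000 = 43.03 ft/s.

43.03 ft/s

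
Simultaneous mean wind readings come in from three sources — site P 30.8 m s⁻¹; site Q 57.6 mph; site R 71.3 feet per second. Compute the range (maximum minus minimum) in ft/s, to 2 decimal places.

29.75 ft/s

site P: 30.8 m/s = 101.0499 ft/s.
site Q: 57.6 mph = 84.4800 ft/s.
Spread: 101.0499 − 71.3000 = 29.75 ft/s.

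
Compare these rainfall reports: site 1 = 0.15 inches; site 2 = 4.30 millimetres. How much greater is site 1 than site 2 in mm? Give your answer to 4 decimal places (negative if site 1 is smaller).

site 1: 0.15 in = 3.810000 mm.
Difference: 3.810000 − 4.300000 = -0.4900 mm.

-0.4900 mm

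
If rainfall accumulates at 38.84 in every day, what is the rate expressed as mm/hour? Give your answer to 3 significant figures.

38.84 in/day × 25.4 mm/in × 0.0416667 day/hour = 41.1 mm/hour.

41.1 mm/hour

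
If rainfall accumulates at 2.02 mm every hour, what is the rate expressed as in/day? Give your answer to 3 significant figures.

1.91 in/day

2.02 mm/hour × 0.0393701 in/mm × 24 hour/day = 1.91 in/day.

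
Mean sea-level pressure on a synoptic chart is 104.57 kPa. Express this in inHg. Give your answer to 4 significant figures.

30.88 inHg

1 kPa = 0.2953 inHg, so 104.57 × 0.2953 = 30.88 inHg.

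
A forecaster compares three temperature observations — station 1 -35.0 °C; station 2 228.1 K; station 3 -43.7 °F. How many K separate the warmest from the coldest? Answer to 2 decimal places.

station 2: 228.1 K = -45.050 °C.
station 3: -43.7 °F = -42.056 °C.
Spread: (-35.000) − (-45.050) = 10.050 °C.

10.05 K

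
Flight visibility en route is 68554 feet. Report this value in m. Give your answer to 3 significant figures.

1 ft = 0.3048 m, so 68554 × 0.3048 = 20900 m.

20900 m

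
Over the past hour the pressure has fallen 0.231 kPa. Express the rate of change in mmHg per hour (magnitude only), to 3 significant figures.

1.73 mmHg per hour

0.231 kPa / 1 h × 7.50062 mmHg/kPa = 1.73 mmHg/h.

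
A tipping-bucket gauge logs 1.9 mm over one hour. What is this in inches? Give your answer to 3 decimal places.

0.075 in

1 mm = 0.0393701 in, so 1.9 × 0.0393701 = 0.075 in.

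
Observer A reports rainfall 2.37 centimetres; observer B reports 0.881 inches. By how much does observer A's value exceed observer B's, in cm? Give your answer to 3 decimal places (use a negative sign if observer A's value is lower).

observer B: 0.881 in = 2.23774 cm.
Difference: 2.37000 − 2.23774 = 0.132 cm.

0.132 cm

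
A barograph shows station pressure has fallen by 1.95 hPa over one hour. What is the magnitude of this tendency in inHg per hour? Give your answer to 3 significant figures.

1.95 hPa / 1 h × 0.02953 inHg/hPa = 0.0576 inHg/h.

0.0576 inHg per hour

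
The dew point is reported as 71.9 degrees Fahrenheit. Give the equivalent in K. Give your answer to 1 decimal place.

First to °C: 22.17 °C.
Then to K: 295.3 K.

295.3 K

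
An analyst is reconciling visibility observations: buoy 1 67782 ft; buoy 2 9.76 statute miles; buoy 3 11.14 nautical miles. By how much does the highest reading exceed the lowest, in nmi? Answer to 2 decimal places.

buoy 1: 67782 ft = 11.1555 nmi.
buoy 2: 9.76 SM = 8.4812 nmi.
Spread: 11.1555 − 8.4812 = 2.67 nmi.

2.67 nmi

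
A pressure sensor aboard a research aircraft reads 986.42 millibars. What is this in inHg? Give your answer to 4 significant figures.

29.13 inHg

1 mb = 0.02953 inHg, so 986.42 × 0.02953 = 29.13 inHg.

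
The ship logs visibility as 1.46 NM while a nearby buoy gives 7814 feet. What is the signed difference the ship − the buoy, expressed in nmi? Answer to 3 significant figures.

0.174 nmi

the buoy: 7814 ft = 1.28602 nmi.
Difference: 1.46000 − 1.28602 = 0.174 nmi.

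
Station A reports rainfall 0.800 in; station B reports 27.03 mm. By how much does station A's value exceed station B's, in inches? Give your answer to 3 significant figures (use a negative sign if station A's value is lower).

-0.264 in

station B: 27.03 mm = 1.06417 in.
Difference: 0.80000 − 1.06417 = -0.264 in.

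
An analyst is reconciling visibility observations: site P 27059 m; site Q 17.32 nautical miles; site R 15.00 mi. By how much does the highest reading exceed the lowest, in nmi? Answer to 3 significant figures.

site P: 27059 m = 14.6107 nmi.
site R: 15.00 SM = 13.0346 nmi.
Spread: 17.3200 − 13.0346 = 4.29 nmi.

4.29 nmi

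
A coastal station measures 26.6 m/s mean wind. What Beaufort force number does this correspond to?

26.6 m/s lies in the Beaufort 10 band (storm, 24.5–28.4 m/s).

Beaufort force 10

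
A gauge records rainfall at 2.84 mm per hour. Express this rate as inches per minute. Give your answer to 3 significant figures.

2.84 mm/hour × 0.0393701 in/mm × 0.0166667 hour/minute = 0.00186 in/minute.

0.00186 in/minute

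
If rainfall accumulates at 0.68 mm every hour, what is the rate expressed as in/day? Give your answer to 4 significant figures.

0.68 mm/hour × 0.0393701 in/mm × 24 hour/day = 0.6425 in/day.

0.6425 in/day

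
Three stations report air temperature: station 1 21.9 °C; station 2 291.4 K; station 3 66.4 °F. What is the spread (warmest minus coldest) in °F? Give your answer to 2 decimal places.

station 2: 291.4 K = 18.250 °C.
station 3: 66.4 °F = 19.111 °C.
Spread: 21.900 − 18.250 = 3.650 °C = 6.57 °F.

6.57 °F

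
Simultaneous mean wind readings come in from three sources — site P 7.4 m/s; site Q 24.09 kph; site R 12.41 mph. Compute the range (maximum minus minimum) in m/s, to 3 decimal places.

1.852 m/s

site Q: 24.09 km/h = 6.69167 m/s.
site R: 12.41 mph = 5.54777 m/s.
Spread: 7.40000 − 5.54777 = 1.852 m/s.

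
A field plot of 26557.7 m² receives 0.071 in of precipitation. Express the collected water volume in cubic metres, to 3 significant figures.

Depth: 0.071 in × 25.4 = 1.8034 mm.
1 mm over 1 m² is 1 L, so volume = 1.8034 × 26557.7 = 47894.156 L = 47.9 m³.

47.9 cubic metres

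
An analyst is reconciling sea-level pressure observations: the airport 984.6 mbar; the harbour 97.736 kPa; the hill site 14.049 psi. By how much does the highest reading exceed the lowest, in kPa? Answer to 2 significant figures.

the airport: 984.6 mb = 98.460 kPa.
the hill site: 14.049 psi = 96.864 kPa.
Spread: 98.460 − 96.864 = 1.6 kPa.

1.6 kPa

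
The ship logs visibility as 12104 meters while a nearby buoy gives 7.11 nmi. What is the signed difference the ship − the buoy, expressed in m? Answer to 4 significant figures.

-1064 m

the buoy: 7.11 nmi = 13167.72 m.
Difference: 12104.00 − 13167.72 = -1064 m.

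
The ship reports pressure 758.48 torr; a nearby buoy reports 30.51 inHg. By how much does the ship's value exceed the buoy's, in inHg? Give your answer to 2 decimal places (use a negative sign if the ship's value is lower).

-0.65 inHg

the ship: 758.48 mmHg = 29.8614 inHg.
Difference: 29.8614 − 30.5100 = -0.65 inHg.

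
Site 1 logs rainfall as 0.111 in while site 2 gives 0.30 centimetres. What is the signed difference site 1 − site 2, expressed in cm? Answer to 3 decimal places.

site 1: 0.111 in = 0.28194 cm.
Difference: 0.28194 − 0.30000 = -0.018 cm.

-0.018 cm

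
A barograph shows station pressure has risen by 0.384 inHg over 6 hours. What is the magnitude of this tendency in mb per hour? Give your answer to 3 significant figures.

2.17 mb per hour

0.384 inHg / 6 h × 33.8639 mb/inHg = 2.17 mb/h.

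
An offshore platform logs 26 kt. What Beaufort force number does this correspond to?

Beaufort force 6

26 kt lies in the Beaufort 6 band (strong breeze, 22–27 kt).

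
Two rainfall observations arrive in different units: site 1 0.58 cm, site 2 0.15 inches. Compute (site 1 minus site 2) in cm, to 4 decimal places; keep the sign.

0.1990 cm

site 2: 0.15 in = 0.381000 cm.
Difference: 0.580000 − 0.381000 = 0.1990 cm.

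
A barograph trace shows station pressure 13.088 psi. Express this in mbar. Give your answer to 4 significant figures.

902.4 mb

1 psi = 68.9476 mb, so 13.088 × 68.9476 = 902.4 mb.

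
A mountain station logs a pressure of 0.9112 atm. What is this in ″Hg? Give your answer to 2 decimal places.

27.26 inHg

1 atm = 29.9213 inHg, so 0.9112 × 29.9213 = 27.26 inHg.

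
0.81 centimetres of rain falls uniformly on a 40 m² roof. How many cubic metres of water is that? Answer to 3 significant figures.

0.324 cubic metres

Depth: 0.81 cm × 10 = 8.1 mm.
1 mm over 1 m² is 1 L, so volume = 8.1 × 40 = 324 L = 0.324 m³.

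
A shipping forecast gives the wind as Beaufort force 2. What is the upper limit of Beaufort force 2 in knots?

Beaufort 2 (light breeze) spans 4–6 knots.

6 kt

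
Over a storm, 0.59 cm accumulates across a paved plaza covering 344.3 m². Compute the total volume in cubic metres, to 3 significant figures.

Depth: 0.59 cm × 10 = 5.9 mm.
1 mm over 1 m² is 1 L, so volume = 5.9 × 344.3 = 2031.37 L = 2.03 m³.

2.03 cubic metres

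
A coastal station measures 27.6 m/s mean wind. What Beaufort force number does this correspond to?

Beaufort force 10

27.6 m/s lies in the Beaufort 10 band (storm, 24.5–28.4 m/s).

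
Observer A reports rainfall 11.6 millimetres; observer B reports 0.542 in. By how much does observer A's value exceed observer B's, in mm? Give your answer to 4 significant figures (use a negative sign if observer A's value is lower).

observer B: 0.542 in = 13.76680 mm.
Difference: 11.60000 − 13.76680 = -2.167 mm.

-2.167 mm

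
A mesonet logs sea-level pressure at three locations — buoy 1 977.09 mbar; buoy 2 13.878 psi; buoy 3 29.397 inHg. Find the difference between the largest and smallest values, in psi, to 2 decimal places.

buoy 1: 977.09 mb = 14.1715 psi.
buoy 3: 29.397 inHg = 14.4385 psi.
Spread: 14.4385 − 13.8780 = 0.56 psi.

0.56 psi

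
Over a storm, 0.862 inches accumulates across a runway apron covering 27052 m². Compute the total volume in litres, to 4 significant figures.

Depth: 0.862 in × 25.4 = 21.8948 mm.
1 mm over 1 m² is 1 L, so volume = 21.8948 × 27052 = 592298.13 L ≈ 592300 L.

592300 litres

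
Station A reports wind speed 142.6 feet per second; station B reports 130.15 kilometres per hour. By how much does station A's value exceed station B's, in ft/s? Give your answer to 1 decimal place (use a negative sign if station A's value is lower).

24.0 ft/s

station B: 130.15 km/h = 118.611 ft/s.
Difference: 142.600 − 118.611 = 24.0 ft/s.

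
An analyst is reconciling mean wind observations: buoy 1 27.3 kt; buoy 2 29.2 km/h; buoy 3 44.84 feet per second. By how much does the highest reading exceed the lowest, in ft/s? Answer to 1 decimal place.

buoy 1: 27.3 kt = 46.077 ft/s.
buoy 2: 29.2 km/h = 26.611 ft/s.
Spread: 46.077 − 26.611 = 19.5 ft/s.

19.5 ft/s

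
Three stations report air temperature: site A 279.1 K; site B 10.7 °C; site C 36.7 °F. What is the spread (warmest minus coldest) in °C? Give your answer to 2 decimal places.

8.09 °C

site A: 279.1 K = 5.950 °C.
site C: 36.7 °F = 2.611 °C.
Spread: 10.700 − 2.611 = 8.089 °C.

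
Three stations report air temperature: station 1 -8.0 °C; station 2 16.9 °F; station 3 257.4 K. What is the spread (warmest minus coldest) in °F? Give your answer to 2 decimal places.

station 2: 16.9 °F = -8.389 °C.
station 3: 257.4 K = -15.750 °C.
Spread: (-8.000) − (-15.750) = 7.750 °C = 13.95 °F.

13.95 °F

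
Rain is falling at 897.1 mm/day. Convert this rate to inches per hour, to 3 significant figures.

1.47 in/hour

897.1 mm/day × 0.0393701 in/mm × 0.0416667 day/hour = 1.47 in/hour.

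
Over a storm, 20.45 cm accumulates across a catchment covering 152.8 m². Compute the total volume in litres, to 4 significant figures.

Depth: 20.45 cm × 10 = 204.5 mm.
1 mm over 1 m² is 1 L, so volume = 204.5 × 152.8 = 31247.6 L ≈ 31250 L.

31250 litres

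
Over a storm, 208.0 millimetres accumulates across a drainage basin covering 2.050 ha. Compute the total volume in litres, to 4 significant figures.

4264000 litres

Area: 2.050 ha = 20500 m².
1 mm over 1 m² is 1 L, so volume = 208 × 20500 = 4264000 L.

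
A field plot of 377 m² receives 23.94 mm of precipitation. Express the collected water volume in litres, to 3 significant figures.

9030 litres

1 mm over 1 m² is 1 L, so volume = 23.94 × 377 = 9025.38 L ≈ 9030 L.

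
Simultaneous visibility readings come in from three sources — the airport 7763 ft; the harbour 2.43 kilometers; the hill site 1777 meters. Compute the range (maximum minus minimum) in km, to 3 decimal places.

the airport: 7763 ft = 2.36616 km.
the hill site: 1777 m = 1.77700 km.
Spread: 2.43000 − 1.77700 = 0.653 km.

0.653 km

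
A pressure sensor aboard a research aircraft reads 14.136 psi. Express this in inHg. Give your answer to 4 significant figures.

28.78 inHg

1 psi = 2.03602 inHg, so 14.136 × 2.03602 = 28.78 inHg.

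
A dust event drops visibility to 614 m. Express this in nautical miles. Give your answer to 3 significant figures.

0.332 nmi

1 m = 0.000539957 nmi, so 614 × 0.000539957 = 0.332 nmi.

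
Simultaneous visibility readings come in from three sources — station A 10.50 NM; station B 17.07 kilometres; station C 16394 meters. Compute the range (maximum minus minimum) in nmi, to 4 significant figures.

station B: 17.07 km = 9.21706 nmi.
station C: 16394 m = 8.85205 nmi.
Spread: 10.50000 − 8.85205 = 1.648 nmi.

1.648 nmi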